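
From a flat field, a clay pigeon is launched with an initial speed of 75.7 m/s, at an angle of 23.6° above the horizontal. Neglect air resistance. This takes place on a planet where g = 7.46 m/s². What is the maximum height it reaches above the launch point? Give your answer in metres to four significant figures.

61.56 m

vₓ = 75.70 cos 23.6° = 69.37 m/s; v_y0 = 75.70 sin 23.6° = 30.31 m/s.
Maximum height: H = v_y0² / (2g) = 30.31² / (2 × 7.46) = 61.56 m.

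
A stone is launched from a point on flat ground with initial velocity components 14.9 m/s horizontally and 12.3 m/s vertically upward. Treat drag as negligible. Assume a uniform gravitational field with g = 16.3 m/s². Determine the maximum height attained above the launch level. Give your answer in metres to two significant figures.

4.6 m

Maximum height: H = v_y0² / (2g) = 12.30² / (2 × 16.3) = 4.641 m.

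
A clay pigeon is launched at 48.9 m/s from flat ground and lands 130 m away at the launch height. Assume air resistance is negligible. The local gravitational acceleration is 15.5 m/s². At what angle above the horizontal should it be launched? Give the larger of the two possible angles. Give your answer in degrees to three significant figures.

61.3°

R = v₀² sin 2θ / g gives sin 2θ = gR/v₀² = 15.5·130/48.9² = 0.8427.
2θ = 57.42° or 180° − 57.42° = 122.6°, so θ = 28.71° or 61.29°.
The larger angle is 61.29°.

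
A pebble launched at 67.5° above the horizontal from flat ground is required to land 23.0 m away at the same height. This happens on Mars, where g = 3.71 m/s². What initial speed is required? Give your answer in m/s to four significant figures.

10.99 m/s

Level-ground range: R = v₀² sin(2θ)/g, so v₀ = √(gR / sin 2θ).
v₀ = √(3.71 × 23.0 / sin 135.0°) = √(85.33 / 0.7071) = √120.67 = 10.99 m/s.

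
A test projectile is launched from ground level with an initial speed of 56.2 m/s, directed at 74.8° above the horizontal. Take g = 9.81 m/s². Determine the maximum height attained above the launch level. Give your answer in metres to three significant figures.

150 m

vₓ = 56.20 cos 74.8° = 14.74 m/s; v_y0 = 56.20 sin 74.8° = 54.23 m/s.
At the apex v_y = 0, so H = v_y0²/(2g) = 54.23²/19.62 = 149.9 m.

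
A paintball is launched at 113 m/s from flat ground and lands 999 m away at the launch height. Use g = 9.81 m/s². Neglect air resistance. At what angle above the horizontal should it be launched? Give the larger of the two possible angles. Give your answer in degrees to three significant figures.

64.9°

R = v₀² sin 2θ / g gives sin 2θ = gR/v₀² = 9.81·999/113² = 0.7675.
2θ = 50.13° or 180° − 50.13° = 129.9°, so θ = 25.06° or 64.94°.
The larger angle is 64.94°.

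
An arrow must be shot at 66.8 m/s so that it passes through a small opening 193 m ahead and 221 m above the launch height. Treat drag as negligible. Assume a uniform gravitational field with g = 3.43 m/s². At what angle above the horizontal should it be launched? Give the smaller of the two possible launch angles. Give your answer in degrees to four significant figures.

53.58°

Trajectory: y = x tanθ − g x² (1 + tan²θ)/(2v₀²). With x = 193, y = 221, v₀ = 66.8, g = 3.43:
14.32 tan²θ − 193 tanθ + (235.3) = 0.
tanθ = [193 ± √(193² − 4 × 14.32 × (235.3))] / (2 × 14.32) = (193 ± 154.2) / 28.63, giving tanθ = 1.356 or 12.13.
θ = 53.58° or 85.29°; the smaller is 53.58°.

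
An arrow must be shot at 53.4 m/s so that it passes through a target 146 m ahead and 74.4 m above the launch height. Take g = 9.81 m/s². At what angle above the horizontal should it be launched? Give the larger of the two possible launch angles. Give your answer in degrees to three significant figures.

Trajectory: y = x tanθ − g x² (1 + tan²θ)/(2v₀²). With x = 146, y = 74.4, v₀ = 53.4, g = 9.81:
36.67 tan²θ − 146 tanθ + (111.1) = 0.
tanθ = [146 ± √(146² − 4 × 36.67 × (111.1))] / (2 × 36.67) = (146 ± 70.90) / 73.33, giving tanθ = 1.024 or 2.958.
θ = 45.68° or 71.32°; the larger is 71.32°.

71.3°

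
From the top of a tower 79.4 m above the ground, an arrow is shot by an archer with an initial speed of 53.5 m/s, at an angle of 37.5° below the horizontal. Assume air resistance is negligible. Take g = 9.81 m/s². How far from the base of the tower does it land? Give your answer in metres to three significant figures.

vₓ = 53.50 cos 37.5° = 42.44 m/s; v_y0 = −32.57 m/s (downward).
With up positive and y = 0 at the ground: y(t) = 79.4 + (−32.57) t − 4.905 t². Setting y = 0 and taking the positive root: t = [−32.57 + √(32.57² + 2·9.81·79.4)] / 9.81 = (−32.57 + 51.17) / 9.81 = 1.896 s.
Horizontal distance: R = vₓ t = 42.44 × 1.896 = 80.49 m.

80.5 m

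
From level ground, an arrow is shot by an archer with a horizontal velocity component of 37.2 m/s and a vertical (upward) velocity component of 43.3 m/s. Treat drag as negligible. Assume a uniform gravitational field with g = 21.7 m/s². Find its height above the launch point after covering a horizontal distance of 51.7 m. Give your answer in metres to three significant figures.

39.2 m

At x = 51.7 m, t = x/vₓ = 51.7/37.20 = 1.390 s.
Height: y = v_y0 t − ½ g t² = 43.30 × 1.390 − 10.85 × 1.390² = 60.18 − 20.96 = 39.22 m.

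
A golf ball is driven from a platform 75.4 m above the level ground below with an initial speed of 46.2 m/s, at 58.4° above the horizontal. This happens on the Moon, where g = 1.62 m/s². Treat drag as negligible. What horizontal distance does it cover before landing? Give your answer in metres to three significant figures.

1220 m

vₓ = 46.20 cos 58.4° = 24.21 m/s; v_y0 = 46.20 sin 58.4° = 39.35 m/s.
With up positive and y = 0 at the ground: y(t) = 75.4 + (39.35) t − 0.8100 t². Setting y = 0 and taking the positive root: t = [39.35 + √(39.35² + 2·1.62·75.4)] / 1.62 = (39.35 + 42.34) / 1.62 = 50.43 s.
Horizontal distance: R = vₓ t = 24.21 × 50.43 = 1221 m.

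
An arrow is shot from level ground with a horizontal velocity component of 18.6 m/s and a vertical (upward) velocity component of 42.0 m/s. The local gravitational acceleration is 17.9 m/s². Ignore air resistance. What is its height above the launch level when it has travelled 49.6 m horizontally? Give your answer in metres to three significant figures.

x = vₓ t ⇒ t = 49.6/18.60 = 2.667 s.
Height: y = v_y0 t − ½ g t² = 42.00 × 2.667 − 8.950 × 2.667² = 112.0 − 63.64 = 48.36 m.

48.4 m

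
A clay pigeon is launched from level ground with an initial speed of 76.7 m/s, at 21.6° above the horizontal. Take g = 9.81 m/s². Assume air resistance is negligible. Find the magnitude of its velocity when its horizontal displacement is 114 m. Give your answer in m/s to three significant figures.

Horizontal component vₓ = 76.70 cos 21.6° = 71.31 m/s; vertical v_y0 = 76.70 sin 21.6° = 28.24 m/s.
At x = 114 m, t = x/vₓ = 114/71.31 = 1.599 s.
Vertical velocity there: v_y = v_y0 − g t = 28.24 − 9.81 × 1.599 = 12.55 m/s.
Speed: √(vₓ² + v_y²) = √(71.31² + 12.55²) = 72.41 m/s.

72.4 m/s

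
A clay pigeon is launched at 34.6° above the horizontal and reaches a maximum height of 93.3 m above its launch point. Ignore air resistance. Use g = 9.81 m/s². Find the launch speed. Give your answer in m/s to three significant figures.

At the peak v_y = 0, so v_y0 = √(2gH) = √(2 × 9.81 × 93.3) = 42.78 m/s.
v_y0 = v₀ sin θ ⇒ v₀ = 42.78 / sin 34.6° = 75.35 m/s.

75.3 m/s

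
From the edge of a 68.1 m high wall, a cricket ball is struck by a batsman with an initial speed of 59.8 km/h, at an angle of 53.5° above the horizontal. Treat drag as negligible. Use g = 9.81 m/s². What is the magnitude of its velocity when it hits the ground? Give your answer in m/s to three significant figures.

Convert: 59.8 km/h = 59.8/3.6 = 16.61 m/s.
Resolve: vₓ = 16.61 cos 53.5° = 9.881 m/s and v_y0 = 16.61 sin 53.5° = 13.35 m/s.
Vertical motion (up positive, ground at y = 0): 4.905 t² − (13.35) t − 68.1 = 0, so t = (13.35 + √(13.35² + 2·9.81·68.1)) / 9.81 = (13.35 + 38.92) / 9.81 = 5.328 s.
Vertical velocity at impact: v_y = v_y0 − g t = 13.35 − 9.81 × 5.328 = −38.92 m/s.
Speed: |v| = √(vₓ² + v_y²) = √(9.881² + 38.92²) = 40.15 m/s.

40.2 m/s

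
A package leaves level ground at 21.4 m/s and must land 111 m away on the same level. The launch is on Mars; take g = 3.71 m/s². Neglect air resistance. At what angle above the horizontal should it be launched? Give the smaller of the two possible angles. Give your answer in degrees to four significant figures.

Level-ground range R = v₀² sin(2θ)/g ⇒ sin(2θ) = gR/v₀² = 3.71 × 111 / 21.4² = 0.8992.
2θ = 64.06° or 180° − 64.06° = 115.9°, so θ = 32.03° or 57.97°.
The smaller angle is 32.03°.

32.03°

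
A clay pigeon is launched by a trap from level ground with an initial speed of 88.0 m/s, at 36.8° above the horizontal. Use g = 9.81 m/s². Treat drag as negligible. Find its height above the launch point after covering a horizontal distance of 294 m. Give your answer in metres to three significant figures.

Components: vₓ = 88.00 cos 36.8° = 70.46 m/s, v_y0 = 88.00 sin 36.8° = 52.71 m/s.
At x = 294 m, t = x/vₓ = 294/70.46 = 4.172 s.
Height: y = v_y0 t − ½ g t² = 52.71 × 4.172 − 4.905 × 4.172² = 219.9 − 85.39 = 134.6 m.

135 m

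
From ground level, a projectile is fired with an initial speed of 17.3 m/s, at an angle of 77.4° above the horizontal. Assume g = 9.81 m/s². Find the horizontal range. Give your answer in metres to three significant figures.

Horizontal component vₓ = 17.30 cos 77.4° = 3.774 m/s; vertical v_y0 = 17.30 sin 77.4° = 16.88 m/s.
Time aloft: T = 2 v_y0 / g = 2 × 16.88 / 9.81 = 3.442 s.
Horizontal distance R = vₓ T = 3.774 × 3.442 = 12.99 m.

13.0 m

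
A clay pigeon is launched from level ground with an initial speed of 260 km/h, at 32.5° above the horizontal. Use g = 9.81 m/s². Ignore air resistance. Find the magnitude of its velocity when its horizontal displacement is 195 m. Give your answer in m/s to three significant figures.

Convert: 260 km/h = 260/3.6 = 72.22 m/s.
Horizontal component vₓ = 72.22 cos 32.5° = 60.91 m/s; vertical v_y0 = 72.22 sin 32.5° = 38.80 m/s.
Time to reach x = 195 m: t = x/vₓ = 195/60.91 = 3.201 s.
Vertical velocity there: v_y = v_y0 − g t = 38.80 − 9.81 × 3.201 = 7.400 m/s.
Speed: √(vₓ² + v_y²) = √(60.91² + 7.400²) = 61.36 m/s.

61.4 m/s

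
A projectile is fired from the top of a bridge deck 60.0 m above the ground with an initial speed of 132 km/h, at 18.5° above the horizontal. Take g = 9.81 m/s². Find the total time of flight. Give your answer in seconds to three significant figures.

Convert: 132 km/h = 132/3.6 = 36.67 m/s.
Resolve: vₓ = 36.67 cos 18.5° = 34.77 m/s and v_y0 = 36.67 sin 18.5° = 11.63 m/s.
The projectile lands when y = 60.0 + (11.63) t − ½·9.81·t² = 0. Positive root: t = (11.63 + √(11.63² + 2·9.81·60.0)) / 9.81 = (11.63 + 36.23) / 9.81 = 4.879 s.

4.88 s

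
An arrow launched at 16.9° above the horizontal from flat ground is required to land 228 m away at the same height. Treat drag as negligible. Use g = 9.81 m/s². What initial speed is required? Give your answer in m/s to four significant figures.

63.41 m/s

Level-ground range: R = v₀² sin(2θ)/g, so v₀ = √(gR / sin 2θ).
v₀ = √(9.81 × 228 / sin 33.80°) = √(2237 / 0.5563) = √4020.7 = 63.41 m/s.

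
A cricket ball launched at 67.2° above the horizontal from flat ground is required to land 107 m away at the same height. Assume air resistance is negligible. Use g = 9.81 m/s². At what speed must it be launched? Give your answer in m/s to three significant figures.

From R = (v₀² / g) sin 2θ: v₀ = √(gR / sin 2θ).
v₀ = √(9.81 × 107 / sin 134.4°) = √(1050 / 0.7145) = √1469.2 = 38.33 m/s.

38.3 m/s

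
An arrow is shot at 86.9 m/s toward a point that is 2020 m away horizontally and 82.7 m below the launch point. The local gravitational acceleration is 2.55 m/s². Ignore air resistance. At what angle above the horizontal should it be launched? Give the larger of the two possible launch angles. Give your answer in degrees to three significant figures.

Trajectory: y = x tanθ − g x² (1 + tan²θ)/(2v₀²). With x = 2020, y = −82.7, v₀ = 86.9, g = 2.55:
688.9 tan²θ − 2020 tanθ + (606.2) = 0.
tanθ = [2020 ± √(2020² − 4 × 688.9 × (606.2))] / (2 × 688.9) = (2020 ± 1552) / 1378, giving tanθ = 0.3394 or 2.593.
θ = 18.75° or 68.91°; the larger is 68.91°.

68.9°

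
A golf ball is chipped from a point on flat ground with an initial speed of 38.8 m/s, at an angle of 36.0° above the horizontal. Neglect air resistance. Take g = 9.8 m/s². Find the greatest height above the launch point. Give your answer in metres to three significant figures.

26.5 m

vₓ = 38.80 cos 36.0° = 31.39 m/s; v_y0 = 38.80 sin 36.0° = 22.81 m/s.
Peak height H = v_y0² / (2g) = 520.12 / 19.60 = 26.54 m.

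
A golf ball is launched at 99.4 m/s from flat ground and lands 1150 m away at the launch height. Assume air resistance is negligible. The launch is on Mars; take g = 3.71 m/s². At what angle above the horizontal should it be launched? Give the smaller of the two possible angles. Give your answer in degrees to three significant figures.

Level-ground range R = v₀² sin(2θ)/g ⇒ sin(2θ) = gR/v₀² = 3.71 × 1150 / 99.4² = 0.4318.
2θ = 25.58° or 180° − 25.58° = 154.4°, so θ = 12.79° or 77.21°.
The smaller angle is 12.79°.

12.8°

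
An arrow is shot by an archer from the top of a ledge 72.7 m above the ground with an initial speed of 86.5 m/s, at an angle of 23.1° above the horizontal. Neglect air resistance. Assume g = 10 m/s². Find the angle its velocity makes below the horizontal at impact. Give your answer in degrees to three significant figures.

Horizontal component vₓ = 86.50 cos 23.1° = 79.56 m/s; vertical v_y0 = 86.50 sin 23.1° = 33.94 m/s.
Vertical motion (up positive, ground at y = 0): 5.000 t² − (33.94) t − 72.7 = 0, so t = (33.94 + √(33.94² + 2·10.0·72.7)) / 10.0 = (33.94 + 51.05) / 10.0 = 8.498 s.
At impact: v_y = v_y0 − g t = −51.05 m/s; vₓ = 79.56 m/s.
Angle below horizontal: arctan(|v_y|/vₓ) = arctan(51.05/79.56) = 32.68°.

32.7°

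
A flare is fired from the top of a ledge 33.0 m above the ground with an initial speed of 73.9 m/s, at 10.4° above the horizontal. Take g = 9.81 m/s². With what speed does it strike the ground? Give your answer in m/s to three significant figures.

78.2 m/s

Resolve: vₓ = 73.90 cos 10.4° = 72.69 m/s and v_y0 = 73.90 sin 10.4° = 13.34 m/s.
The projectile lands when y = 33.0 + (13.34) t − ½·9.81·t² = 0. Positive root: t = (13.34 + √(13.34² + 2·9.81·33.0)) / 9.81 = (13.34 + 28.73) / 9.81 = 4.289 s.
Vertical velocity at impact: v_y = v_y0 − g t = 13.34 − 9.81 × 4.289 = −28.73 m/s.
Speed: |v| = √(vₓ² + v_y²) = √(72.69² + 28.73²) = 78.16 m/s.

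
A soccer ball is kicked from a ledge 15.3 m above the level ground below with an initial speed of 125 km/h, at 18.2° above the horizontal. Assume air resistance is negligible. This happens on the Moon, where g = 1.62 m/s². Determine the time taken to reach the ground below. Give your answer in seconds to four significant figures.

14.68 s

Convert: 125 km/h = 125/3.6 = 34.72 m/s.
vₓ = 34.72 cos 18.2° = 32.99 m/s; v_y0 = 34.72 sin 18.2° = 10.84 m/s.
Vertical motion (up positive, ground at y = 0): 0.8100 t² − (10.84) t − 15.3 = 0, so t = (10.84 + √(10.84² + 2·1.62·15.3)) / 1.62 = (10.84 + 12.93) / 1.62 = 14.68 s.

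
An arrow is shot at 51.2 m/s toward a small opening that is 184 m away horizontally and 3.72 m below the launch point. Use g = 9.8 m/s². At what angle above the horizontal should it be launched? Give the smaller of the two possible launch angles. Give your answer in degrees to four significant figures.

Trajectory: y = x tanθ − g x² (1 + tan²θ)/(2v₀²). With x = 184, y = −3.72, v₀ = 51.2, g = 9.80:
63.28 tan²θ − 184 tanθ + (59.56) = 0.
tanθ = [184 ± √(184² − 4 × 63.28 × (59.56))] / (2 × 63.28) = (184 ± 137.0) / 126.6, giving tanθ = 0.3711 or 2.536.
θ = 20.36° or 68.48°; the smaller is 20.36°.

20.36°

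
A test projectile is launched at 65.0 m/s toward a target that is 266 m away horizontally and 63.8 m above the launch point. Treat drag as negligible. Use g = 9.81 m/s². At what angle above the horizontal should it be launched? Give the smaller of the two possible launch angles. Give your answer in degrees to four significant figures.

Trajectory: y = x tanθ − g x² (1 + tan²θ)/(2v₀²). With x = 266, y = 63.8, v₀ = 65.0, g = 9.81:
82.14 tan²θ − 266 tanθ + (145.9) = 0.
tanθ = [266 ± √(266² − 4 × 82.14 × (145.9))] / (2 × 82.14) = (266 ± 151.0) / 164.3, giving tanθ = 0.7000 or 2.538.
θ = 34.99° or 68.50°; the smaller is 34.99°.

34.99°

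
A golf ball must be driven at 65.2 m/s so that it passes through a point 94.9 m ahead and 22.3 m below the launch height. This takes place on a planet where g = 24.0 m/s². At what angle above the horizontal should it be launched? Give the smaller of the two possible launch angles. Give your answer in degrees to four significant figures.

Trajectory: y = x tanθ − g x² (1 + tan²θ)/(2v₀²). With x = 94.9, y = −22.3, v₀ = 65.2, g = 24.0:
25.42 tan²θ − 94.9 tanθ + (3.123) = 0.
tanθ = [94.9 ± √(94.9² − 4 × 25.42 × (3.123))] / (2 × 25.42) = (94.9 ± 93.21) / 50.85, giving tanθ = 0.03320 or 3.700.
θ = 1.901° or 74.87°; the smaller is 1.901°.

1.901°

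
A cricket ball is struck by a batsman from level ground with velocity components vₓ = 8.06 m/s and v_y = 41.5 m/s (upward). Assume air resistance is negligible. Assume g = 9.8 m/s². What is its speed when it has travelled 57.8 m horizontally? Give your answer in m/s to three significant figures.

29.9 m/s

Time to reach x = 57.8 m: t = x/vₓ = 57.8/8.060 = 7.171 s.
Vertical velocity there: v_y = v_y0 − g t = 41.50 − 9.80 × 7.171 = −28.78 m/s.
Speed: √(vₓ² + v_y²) = √(8.060² + 28.78²) = 29.89 m/s.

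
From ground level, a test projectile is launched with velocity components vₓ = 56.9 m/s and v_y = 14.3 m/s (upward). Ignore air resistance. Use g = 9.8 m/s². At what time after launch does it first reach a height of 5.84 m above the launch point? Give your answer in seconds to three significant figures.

0.491 s

Set y = v_y0 t − ½ g t² = 5.84: 4.900 t² − 14.30 t + 5.84 = 0.
Quadratic formula: t = (14.30 ± √90.026) / 9.80 = (14.30 ± 9.488) / 9.80 → t = 0.4910 s or 2.427 s.
The first (ascending) time is 0.4910 s.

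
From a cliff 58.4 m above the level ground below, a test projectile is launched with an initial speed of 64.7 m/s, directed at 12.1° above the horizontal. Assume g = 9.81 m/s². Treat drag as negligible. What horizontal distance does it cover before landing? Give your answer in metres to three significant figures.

Resolve: vₓ = 64.70 cos 12.1° = 63.26 m/s and v_y0 = 64.70 sin 12.1° = 13.56 m/s.
With up positive and y = 0 at the ground: y(t) = 58.4 + (13.56) t − 4.905 t². Setting y = 0 and taking the positive root: t = [13.56 + √(13.56² + 2·9.81·58.4)] / 9.81 = (13.56 + 36.47) / 9.81 = 5.100 s.
Horizontal distance: R = vₓ t = 63.26 × 5.100 = 322.6 m.

323 m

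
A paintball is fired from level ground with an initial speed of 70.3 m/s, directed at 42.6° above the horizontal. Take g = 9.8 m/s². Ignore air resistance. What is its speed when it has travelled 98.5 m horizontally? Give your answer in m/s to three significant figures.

59.3 m/s

Resolve: vₓ = 70.30 cos 42.6° = 51.75 m/s and v_y0 = 70.30 sin 42.6° = 47.58 m/s.
Time to reach x = 98.5 m: t = x/vₓ = 98.5/51.75 = 1.903 s.
Vertical velocity there: v_y = v_y0 − g t = 47.58 − 9.80 × 1.903 = 28.93 m/s.
Speed: √(vₓ² + v_y²) = √(51.75² + 28.93²) = 59.29 m/s.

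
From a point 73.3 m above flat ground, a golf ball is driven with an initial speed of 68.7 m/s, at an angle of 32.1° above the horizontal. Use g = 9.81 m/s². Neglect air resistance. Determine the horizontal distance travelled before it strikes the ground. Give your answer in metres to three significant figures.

Resolve: vₓ = 68.70 cos 32.1° = 58.20 m/s and v_y0 = 68.70 sin 32.1° = 36.51 m/s.
With up positive and y = 0 at the ground: y(t) = 73.3 + (36.51) t − 4.905 t². Setting y = 0 and taking the positive root: t = [36.51 + √(36.51² + 2·9.81·73.3)] / 9.81 = (36.51 + 52.64) / 9.81 = 9.087 s.
Horizontal distance: R = vₓ t = 58.20 × 9.087 = 528.9 m.

529 m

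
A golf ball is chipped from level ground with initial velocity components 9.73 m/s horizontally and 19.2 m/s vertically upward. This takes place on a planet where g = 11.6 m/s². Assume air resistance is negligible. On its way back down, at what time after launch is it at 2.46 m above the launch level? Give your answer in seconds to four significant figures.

3.177 s

Set y = v_y0 t − ½ g t² = 2.46: 5.800 t² − 19.20 t + 2.46 = 0.
Quadratic formula: t = (19.20 ± √311.57) / 11.6 = (19.20 ± 17.65) / 11.6 → t = 0.1335 s or 3.177 s.
The descending-branch root is 3.177 s.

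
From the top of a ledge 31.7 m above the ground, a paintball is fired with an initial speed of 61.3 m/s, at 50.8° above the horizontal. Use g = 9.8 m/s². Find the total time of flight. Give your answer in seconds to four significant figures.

vₓ = 61.30 cos 50.8° = 38.74 m/s; v_y0 = 61.30 sin 50.8° = 47.50 m/s.
Vertical motion (up positive, ground at y = 0): 4.900 t² − (47.50) t − 31.7 = 0, so t = (47.50 + √(47.50² + 2·9.80·31.7)) / 9.80 = (47.50 + 53.65) / 9.80 = 10.32 s.

10.32 s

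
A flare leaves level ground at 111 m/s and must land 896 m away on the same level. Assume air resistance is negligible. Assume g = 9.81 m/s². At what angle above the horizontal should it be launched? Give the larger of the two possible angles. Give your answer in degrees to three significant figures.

Level-ground range R = v₀² sin(2θ)/g ⇒ sin(2θ) = gR/v₀² = 9.81 × 896 / 111² = 0.7134.
2θ = 45.51° or 180° − 45.51° = 134.5°, so θ = 22.76° or 67.24°.
The larger angle is 67.24°.

67.2°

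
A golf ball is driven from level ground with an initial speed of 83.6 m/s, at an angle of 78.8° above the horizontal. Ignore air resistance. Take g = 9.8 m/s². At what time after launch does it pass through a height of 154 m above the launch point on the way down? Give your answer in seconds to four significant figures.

Resolve: vₓ = 83.60 cos 78.8° = 16.24 m/s and v_y0 = 83.60 sin 78.8° = 82.01 m/s.
Require v_y0 t − ½ g t² = 154, i.e. 4.900 t² − 82.01 t + 154 = 0.
t = [82.01 ± √(82.01² − 2·9.80·154)] / 9.80 = (82.01 ± 60.88) / 9.80, so t = 2.155 s or t = 14.58 s.
The descending-branch root is 14.58 s.

14.58 s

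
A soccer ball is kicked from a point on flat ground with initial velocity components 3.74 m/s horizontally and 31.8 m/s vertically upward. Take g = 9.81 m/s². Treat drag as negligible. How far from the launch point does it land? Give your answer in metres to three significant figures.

24.2 m

Time aloft: T = 2 v_y0 / g = 2 × 31.80 / 9.81 = 6.483 s.
Range: R = vₓ T = 3.740 × 6.483 = 24.25 m.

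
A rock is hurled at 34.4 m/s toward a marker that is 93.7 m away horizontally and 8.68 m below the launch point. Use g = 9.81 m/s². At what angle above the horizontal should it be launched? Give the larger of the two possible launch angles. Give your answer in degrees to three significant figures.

Trajectory: y = x tanθ − g x² (1 + tan²θ)/(2v₀²). With x = 93.7, y = −8.68, v₀ = 34.4, g = 9.81:
36.39 tan²θ − 93.7 tanθ + (27.71) = 0.
tanθ = [93.7 ± √(93.7² − 4 × 36.39 × (27.71))] / (2 × 36.39) = (93.7 ± 68.89) / 72.78, giving tanθ = 0.3409 or 2.234.
θ = 18.82° or 65.88°; the larger is 65.88°.

65.9°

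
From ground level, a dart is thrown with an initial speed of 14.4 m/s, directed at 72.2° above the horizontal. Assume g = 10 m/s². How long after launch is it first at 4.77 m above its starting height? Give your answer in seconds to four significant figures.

0.4089 s

Horizontal component vₓ = 14.40 cos 72.2° = 4.402 m/s; vertical v_y0 = 14.40 sin 72.2° = 13.71 m/s.
Require v_y0 t − ½ g t² = 4.77, i.e. 5.000 t² − 13.71 t + 4.77 = 0.
Quadratic formula: t = (13.71 ± √92.582) / 10.0 = (13.71 ± 9.622) / 10.0 → t = 0.4089 s or 2.333 s.
The first (ascending) time is 0.4089 s.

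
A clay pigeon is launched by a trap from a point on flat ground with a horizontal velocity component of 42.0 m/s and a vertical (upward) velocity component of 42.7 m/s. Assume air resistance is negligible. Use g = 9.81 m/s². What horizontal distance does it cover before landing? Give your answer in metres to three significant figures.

366 m

Time aloft: T = 2 v_y0 / g = 2 × 42.70 / 9.81 = 8.705 s.
Horizontal distance R = vₓ T = 42.00 × 8.705 = 365.6 m.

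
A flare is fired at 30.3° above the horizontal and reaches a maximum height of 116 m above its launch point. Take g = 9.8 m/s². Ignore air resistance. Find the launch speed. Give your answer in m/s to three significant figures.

94.5 m/s

At the peak v_y = 0, so v_y0 = √(2gH) = √(2 × 9.80 × 116) = 47.68 m/s.
v_y0 = v₀ sin θ ⇒ v₀ = 47.68 / sin 30.3° = 94.51 m/s.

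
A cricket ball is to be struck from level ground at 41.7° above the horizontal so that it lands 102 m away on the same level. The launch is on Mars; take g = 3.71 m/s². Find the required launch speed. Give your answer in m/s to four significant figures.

On level ground R = v₀² sin 2θ / g ⇒ v₀ = √(gR / sin 2θ).
v₀ = √(3.71 × 102 / sin 83.40°) = √(378.4 / 0.9934) = √380.94 = 19.52 m/s.

19.52 m/s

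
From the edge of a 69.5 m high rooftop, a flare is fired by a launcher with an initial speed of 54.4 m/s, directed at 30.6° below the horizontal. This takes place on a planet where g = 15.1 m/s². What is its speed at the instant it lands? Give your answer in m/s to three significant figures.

71.1 m/s

Components: vₓ = 54.40 cos 30.6° = 46.82 m/s, v_y0 = −27.69 m/s (downward).
With up positive and y = 0 at the ground: y(t) = 69.5 + (−27.69) t − 7.550 t². Setting y = 0 and taking the positive root: t = [−27.69 + √(27.69² + 2·15.1·69.5)] / 15.1 = (−27.69 + 53.53) / 15.1 = 1.711 s.
Vertical velocity at impact: v_y = v_y0 − g t = −27.69 − 15.1 × 1.711 = −53.53 m/s.
Speed: |v| = √(vₓ² + v_y²) = √(46.82² + 53.53²) = 71.12 m/s.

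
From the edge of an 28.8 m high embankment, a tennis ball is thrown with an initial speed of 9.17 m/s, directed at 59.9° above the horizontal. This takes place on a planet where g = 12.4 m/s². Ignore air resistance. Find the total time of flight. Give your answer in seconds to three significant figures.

2.89 s

vₓ = 9.170 cos 59.9° = 4.599 m/s; v_y0 = 9.170 sin 59.9° = 7.933 m/s.
The projectile lands when y = 28.8 + (7.933) t − ½·12.4·t² = 0. Positive root: t = (7.933 + √(7.933² + 2·12.4·28.8)) / 12.4 = (7.933 + 27.88) / 12.4 = 2.888 s.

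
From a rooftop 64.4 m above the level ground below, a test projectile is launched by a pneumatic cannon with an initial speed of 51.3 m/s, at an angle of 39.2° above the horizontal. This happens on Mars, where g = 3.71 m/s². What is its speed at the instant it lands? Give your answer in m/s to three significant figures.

Horizontal component vₓ = 51.30 cos 39.2° = 39.75 m/s; vertical v_y0 = 51.30 sin 39.2° = 32.42 m/s.
Vertical motion (up positive, ground at y = 0): 1.855 t² − (32.42) t − 64.4 = 0, so t = (32.42 + √(32.42² + 2·3.71·64.4)) / 3.71 = (32.42 + 39.10) / 3.71 = 19.28 s.
Vertical velocity at impact: v_y = v_y0 − g t = 32.42 − 3.71 × 19.28 = −39.10 m/s.
Speed: |v| = √(vₓ² + v_y²) = √(39.75² + 39.10²) = 55.76 m/s.

55.8 m/s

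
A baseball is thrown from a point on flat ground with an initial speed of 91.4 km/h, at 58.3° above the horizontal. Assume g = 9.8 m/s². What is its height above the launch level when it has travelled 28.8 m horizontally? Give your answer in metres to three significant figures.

Convert: 91.4 km/h = 91.4/3.6 = 25.39 m/s.
Resolve: vₓ = 25.39 cos 58.3° = 13.34 m/s and v_y0 = 25.39 sin 58.3° = 21.60 m/s.
x = vₓ t ⇒ t = 28.8/13.34 = 2.159 s.
Height: y = v_y0 t − ½ g t² = 21.60 × 2.159 − 4.900 × 2.159² = 46.63 − 22.83 = 23.80 m.

23.8 m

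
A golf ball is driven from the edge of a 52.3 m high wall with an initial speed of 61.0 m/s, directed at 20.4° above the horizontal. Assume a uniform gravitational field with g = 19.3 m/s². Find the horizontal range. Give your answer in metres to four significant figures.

Horizontal component vₓ = 61.00 cos 20.4° = 57.17 m/s; vertical v_y0 = 61.00 sin 20.4° = 21.26 m/s.
Vertical motion (up positive, ground at y = 0): 9.650 t² − (21.26) t − 52.3 = 0, so t = (21.26 + √(21.26² + 2·19.3·52.3)) / 19.3 = (21.26 + 49.71) / 19.3 = 3.677 s.
Horizontal distance: R = vₓ t = 57.17 × 3.677 = 210.2 m.

210.2 m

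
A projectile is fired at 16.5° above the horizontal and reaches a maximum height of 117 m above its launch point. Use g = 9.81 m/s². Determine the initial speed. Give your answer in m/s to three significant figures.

At the peak v_y = 0, so v_y0 = √(2gH) = √(2 × 9.81 × 117) = 47.91 m/s.
v_y0 = v₀ sin θ ⇒ v₀ = 47.91 / sin 16.5° = 168.7 m/s.

169 m/s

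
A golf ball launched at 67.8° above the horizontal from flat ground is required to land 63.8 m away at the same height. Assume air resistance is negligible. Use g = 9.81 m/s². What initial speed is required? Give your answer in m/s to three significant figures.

On level ground R = v₀² sin 2θ / g ⇒ v₀ = √(gR / sin 2θ).
v₀ = √(9.81 × 63.8 / sin 135.6°) = √(625.9 / 0.6997) = √894.54 = 29.91 m/s.

29.9 m/s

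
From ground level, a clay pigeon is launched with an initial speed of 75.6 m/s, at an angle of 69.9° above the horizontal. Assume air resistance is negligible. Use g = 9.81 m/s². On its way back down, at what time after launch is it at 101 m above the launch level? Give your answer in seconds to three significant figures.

12.9 s

Horizontal component vₓ = 75.60 cos 69.9° = 25.98 m/s; vertical v_y0 = 75.60 sin 69.9° = 71.00 m/s.
Height y(t) = 71.00 t − 4.905 t² = 101 gives 4.905 t² − 71.00 t + 101 = 0.
Quadratic formula: t = (71.00 ± √3058.7) / 9.81 = (71.00 ± 55.31) / 9.81 → t = 1.599 s or 12.87 s.
The descending-branch root is 12.87 s.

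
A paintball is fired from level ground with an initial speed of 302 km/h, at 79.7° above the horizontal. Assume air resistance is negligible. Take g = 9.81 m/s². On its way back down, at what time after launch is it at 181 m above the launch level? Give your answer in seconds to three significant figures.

Convert: 302 km/h = 302/3.6 = 83.89 m/s.
Resolve: vₓ = 83.89 cos 79.7° = 15.00 m/s and v_y0 = 83.89 sin 79.7° = 82.54 m/s.
Height y(t) = 82.54 t − 4.905 t² = 181 gives 4.905 t² − 82.54 t + 181 = 0.
t = [82.54 ± √(82.54² − 2·9.81·181)] / 9.81 = (82.54 ± 57.11) / 9.81, so t = 2.592 s or t = 14.23 s.
The descending-branch root is 14.23 s.

14.2 s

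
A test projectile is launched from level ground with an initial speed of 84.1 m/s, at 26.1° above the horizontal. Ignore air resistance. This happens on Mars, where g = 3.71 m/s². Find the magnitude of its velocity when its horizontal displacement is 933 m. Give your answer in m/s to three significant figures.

Components: vₓ = 84.10 cos 26.1° = 75.52 m/s, v_y0 = 84.10 sin 26.1° = 37.00 m/s.
x = vₓ t ⇒ t = 933/75.52 = 12.35 s.
Vertical velocity there: v_y = v_y0 − g t = 37.00 − 3.71 × 12.35 = −8.833 m/s.
Speed: √(vₓ² + v_y²) = √(75.52² + 8.833²) = 76.04 m/s.

76.0 m/s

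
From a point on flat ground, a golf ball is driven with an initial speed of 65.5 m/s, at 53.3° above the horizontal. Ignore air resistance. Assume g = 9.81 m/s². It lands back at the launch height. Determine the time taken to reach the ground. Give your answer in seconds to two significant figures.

vₓ = 65.50 cos 53.3° = 39.14 m/s; v_y0 = 65.50 sin 53.3° = 52.52 m/s.
It returns to y = 0 when t = 2 v_y0 / g = 2(52.52)/9.81 = 10.71 s.

11 s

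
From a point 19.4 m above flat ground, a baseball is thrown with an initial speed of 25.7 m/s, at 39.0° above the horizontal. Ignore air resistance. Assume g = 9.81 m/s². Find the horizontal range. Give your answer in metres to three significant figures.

vₓ = 25.70 cos 39.0° = 19.97 m/s; v_y0 = 25.70 sin 39.0° = 16.17 m/s.
Vertical motion (up positive, ground at y = 0): 4.905 t² − (16.17) t − 19.4 = 0, so t = (16.17 + √(16.17² + 2·9.81·19.4)) / 9.81 = (16.17 + 25.34) / 9.81 = 4.232 s.
Horizontal distance: R = vₓ t = 19.97 × 4.232 = 84.52 m.

84.5 m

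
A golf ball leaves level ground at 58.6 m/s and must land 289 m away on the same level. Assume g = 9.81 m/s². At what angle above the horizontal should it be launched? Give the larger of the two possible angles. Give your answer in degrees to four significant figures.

62.18°

Level-ground range R = v₀² sin(2θ)/g ⇒ sin(2θ) = gR/v₀² = 9.81 × 289 / 58.6² = 0.8256.
2θ = 55.65° or 180° − 55.65° = 124.4°, so θ = 27.82° or 62.18°.
The larger angle is 62.18°.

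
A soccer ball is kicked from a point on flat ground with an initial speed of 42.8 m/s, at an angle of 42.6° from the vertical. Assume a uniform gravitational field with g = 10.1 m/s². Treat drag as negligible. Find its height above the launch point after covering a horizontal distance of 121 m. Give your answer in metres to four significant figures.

43.49 m

Resolve: vₓ = 42.80 sin 42.6° = 28.97 m/s and v_y0 = 42.80 cos 42.6° = 31.50 m/s.
x = vₓ t ⇒ t = 121/28.97 = 4.177 s.
Height: y = v_y0 t − ½ g t² = 31.50 × 4.177 − 5.050 × 4.177² = 131.6 − 88.10 = 43.49 m.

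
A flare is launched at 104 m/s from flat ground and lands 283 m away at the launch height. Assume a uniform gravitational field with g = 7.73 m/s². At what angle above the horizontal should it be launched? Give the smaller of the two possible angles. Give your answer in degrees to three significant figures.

R = v₀² sin 2θ / g gives sin 2θ = gR/v₀² = 7.73·283/104² = 0.2023.
2θ = 11.67° or 180° − 11.67° = 168.3°, so θ = 5.834° or 84.17°.
The smaller angle is 5.834°.

5.83°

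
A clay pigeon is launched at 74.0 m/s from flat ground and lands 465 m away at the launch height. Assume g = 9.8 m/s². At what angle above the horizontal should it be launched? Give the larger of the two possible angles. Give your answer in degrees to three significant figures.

61.8°

Level-ground range R = v₀² sin(2θ)/g ⇒ sin(2θ) = gR/v₀² = 9.80 × 465 / 74.0² = 0.8322.
2θ = 56.32° or 180° − 56.32° = 123.7°, so θ = 28.16° or 61.84°.
The larger angle is 61.84°.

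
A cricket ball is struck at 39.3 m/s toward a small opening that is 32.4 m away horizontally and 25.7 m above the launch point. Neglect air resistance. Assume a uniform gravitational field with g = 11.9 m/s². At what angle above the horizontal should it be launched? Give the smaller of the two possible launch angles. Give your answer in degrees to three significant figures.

Trajectory: y = x tanθ − g x² (1 + tan²θ)/(2v₀²). With x = 32.4, y = 25.7, v₀ = 39.3, g = 11.9:
4.044 tan²θ − 32.4 tanθ + (29.74) = 0.
tanθ = [32.4 ± √(32.4² − 4 × 4.044 × (29.74))] / (2 × 4.044) = (32.4 ± 23.85) / 8.088, giving tanθ = 1.058 or 6.954.
θ = 46.60° or 81.82°; the smaller is 46.60°.

46.6°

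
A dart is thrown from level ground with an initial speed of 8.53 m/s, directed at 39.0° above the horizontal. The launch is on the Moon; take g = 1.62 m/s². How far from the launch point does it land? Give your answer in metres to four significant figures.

43.93 m

vₓ = 8.530 cos 39.0° = 6.629 m/s; v_y0 = 8.530 sin 39.0° = 5.368 m/s.
Time aloft: T = 2 v_y0 / g = 2 × 5.368 / 1.62 = 6.627 s.
Range: R = vₓ T = 6.629 × 6.627 = 43.93 m.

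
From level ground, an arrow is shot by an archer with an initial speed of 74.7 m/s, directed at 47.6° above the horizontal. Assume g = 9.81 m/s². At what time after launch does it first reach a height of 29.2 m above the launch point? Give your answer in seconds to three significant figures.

0.557 s

Components: vₓ = 74.70 cos 47.6° = 50.37 m/s, v_y0 = 74.70 sin 47.6° = 55.16 m/s.
Set y = v_y0 t − ½ g t² = 29.2: 4.905 t² − 55.16 t + 29.2 = 0.
t = [55.16 ± √(55.16² − 2·9.81·29.2)] / 9.81 = (55.16 ± 49.70) / 9.81, so t = 0.5569 s or t = 10.69 s.
The first (ascending) time is 0.5569 s.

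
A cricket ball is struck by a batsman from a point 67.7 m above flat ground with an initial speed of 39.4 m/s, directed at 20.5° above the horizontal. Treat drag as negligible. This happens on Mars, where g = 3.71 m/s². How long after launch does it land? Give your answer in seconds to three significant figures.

10.8 s

vₓ = 39.40 cos 20.5° = 36.90 m/s; v_y0 = 39.40 sin 20.5° = 13.80 m/s.
With up positive and y = 0 at the ground: y(t) = 67.7 + (13.80) t − 1.855 t². Setting y = 0 and taking the positive root: t = [13.80 + √(13.80² + 2·3.71·67.7)] / 3.71 = (13.80 + 26.32) / 3.71 = 10.81 s.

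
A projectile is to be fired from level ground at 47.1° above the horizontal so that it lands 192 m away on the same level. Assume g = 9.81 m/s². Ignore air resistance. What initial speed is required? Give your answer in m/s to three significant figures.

43.5 m/s

From R = (v₀² / g) sin 2θ: v₀ = √(gR / sin 2θ).
v₀ = √(9.81 × 192 / sin 94.20°) = √(1884 / 0.9973) = √1888.6 = 43.46 m/s.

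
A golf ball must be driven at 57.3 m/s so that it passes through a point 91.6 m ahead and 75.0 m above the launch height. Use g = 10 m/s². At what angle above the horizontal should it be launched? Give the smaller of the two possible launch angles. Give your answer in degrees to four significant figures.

48.73°

Trajectory: y = x tanθ − g x² (1 + tan²θ)/(2v₀²). With x = 91.6, y = 75.0, v₀ = 57.3, g = 10.0:
12.78 tan²θ − 91.6 tanθ + (87.78) = 0.
tanθ = [91.6 ± √(91.6² − 4 × 12.78 × (87.78))] / (2 × 12.78) = (91.6 ± 62.48) / 25.56, giving tanθ = 1.139 or 6.029.
θ = 48.73° or 80.58°; the smaller is 48.73°.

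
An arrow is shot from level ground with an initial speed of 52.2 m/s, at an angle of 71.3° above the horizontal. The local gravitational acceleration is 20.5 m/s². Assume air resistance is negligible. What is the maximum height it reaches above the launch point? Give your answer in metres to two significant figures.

Components: vₓ = 52.20 cos 71.3° = 16.74 m/s, v_y0 = 52.20 sin 71.3° = 49.44 m/s.
Maximum height: H = v_y0² / (2g) = 49.44² / (2 × 20.5) = 59.63 m.

60 m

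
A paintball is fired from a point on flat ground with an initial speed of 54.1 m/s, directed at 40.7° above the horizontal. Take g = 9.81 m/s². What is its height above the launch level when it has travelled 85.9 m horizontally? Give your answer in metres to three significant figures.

52.4 m

Components: vₓ = 54.10 cos 40.7° = 41.02 m/s, v_y0 = 54.10 sin 40.7° = 35.28 m/s.
x = vₓ t ⇒ t = 85.9/41.02 = 2.094 s.
Height: y = v_y0 t − ½ g t² = 35.28 × 2.094 − 4.905 × 2.094² = 73.89 − 21.51 = 52.37 m.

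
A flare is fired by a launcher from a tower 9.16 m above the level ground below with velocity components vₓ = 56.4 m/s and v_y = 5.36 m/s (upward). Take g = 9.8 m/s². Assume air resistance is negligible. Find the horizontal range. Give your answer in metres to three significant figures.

The projectile lands when y = 9.16 + (5.360) t − ½·9.80·t² = 0. Positive root: t = (5.360 + √(5.360² + 2·9.80·9.16)) / 9.80 = (5.360 + 14.43) / 9.80 = 2.020 s.
Horizontal distance: R = vₓ t = 56.40 × 2.020 = 113.9 m.

114 m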